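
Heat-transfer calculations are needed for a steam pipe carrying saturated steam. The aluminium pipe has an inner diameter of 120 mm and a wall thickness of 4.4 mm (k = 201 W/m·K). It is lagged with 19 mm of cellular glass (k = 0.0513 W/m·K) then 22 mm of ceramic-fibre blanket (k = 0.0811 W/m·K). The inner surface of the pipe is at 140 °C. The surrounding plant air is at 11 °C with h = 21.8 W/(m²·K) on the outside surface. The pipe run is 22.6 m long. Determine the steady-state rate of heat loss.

Radial resistances (cylindrical: R_cond = ln(r_o/r_i)/(2πkL), R_conv = 1/(h·2πrL)):
R_aluminium pipe wall = ln(64.4/60)/(2π×201×22.6) = 2.479×10^-6 K/W
R_cellular glass = ln(83.4/64.4)/(2π×0.0513×22.6) = 0.03549 K/W
R_ceramic-fibre blanket = ln(105.4/83.4)/(2π×0.0811×22.6) = 0.02033 K/W
R_outer film = 1/(h_o·2πr_oL) = 1/(21.8×2π×0.1054×22.6) = 0.003065 K/W
R_total = 0.05889 K/W
Q = ΔT/R_total = 129/0.05889

Q ≈ 2190 W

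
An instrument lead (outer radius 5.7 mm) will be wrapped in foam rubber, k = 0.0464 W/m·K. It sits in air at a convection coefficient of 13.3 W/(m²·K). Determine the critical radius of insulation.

r_cr ≈ 3.49 mm

For a cylinder r_cr = k/h = 0.0464/13.3
r_cr = 3.49 mm; since the bare radius (5.7 mm) is above r_cr, any added insulation will reduce heat loss.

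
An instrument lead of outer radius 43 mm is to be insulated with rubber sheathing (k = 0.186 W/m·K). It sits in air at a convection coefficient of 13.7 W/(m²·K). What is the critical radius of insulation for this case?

r_cr ≈ 13.6 mm

For a cylinder r_cr = k/h = 0.186/13.7
r_cr = 13.6 mm; since the bare radius (43 mm) is above r_cr, any added insulation will reduce heat loss.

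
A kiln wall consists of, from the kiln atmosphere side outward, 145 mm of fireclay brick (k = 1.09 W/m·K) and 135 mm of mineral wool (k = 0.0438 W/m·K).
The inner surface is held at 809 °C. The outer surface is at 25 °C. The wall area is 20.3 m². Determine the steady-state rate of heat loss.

Thermal resistances in series:
R_fireclay brick = L/(kA) = 0.145/(1.09×20.3) = 0.006553 K/W
R_mineral wool = L/(kA) = 0.135/(0.0438×20.3) = 0.1518 K/W
R_total = 0.1584 K/W
Q = ΔT / R_total = 784 / 0.1584

Q ≈ 4950 W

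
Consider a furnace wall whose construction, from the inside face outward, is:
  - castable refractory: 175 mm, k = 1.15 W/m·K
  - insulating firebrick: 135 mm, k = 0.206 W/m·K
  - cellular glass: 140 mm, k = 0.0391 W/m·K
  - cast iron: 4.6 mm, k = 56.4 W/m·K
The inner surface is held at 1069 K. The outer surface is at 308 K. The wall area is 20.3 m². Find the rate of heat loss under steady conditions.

Using the resistance-network approach (series):
R_castable refractory = L/(kA) = 0.175/(1.15×20.3) = 0.007496 K/W
R_insulating firebrick = L/(kA) = 0.135/(0.206×20.3) = 0.03228 K/W
R_cellular glass = L/(kA) = 0.14/(0.0391×20.3) = 0.1764 K/W
R_cast iron = L/(kA) = 0.0046/(56.4×20.3) = 4.018×10^-6 K/W
R_total = 0.2162 K/W
Q = ΔT / R_total = 761 / 0.2162

Q ≈ 3520 W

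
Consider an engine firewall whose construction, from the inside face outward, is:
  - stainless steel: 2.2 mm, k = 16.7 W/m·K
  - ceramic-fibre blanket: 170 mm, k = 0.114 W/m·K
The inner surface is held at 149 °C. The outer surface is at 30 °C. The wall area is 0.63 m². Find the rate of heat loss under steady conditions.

Using the resistance-network approach (series):
R_stainless steel = L/(kA) = 0.0022/(16.7×0.63) = 2.091×10^-4 K/W
R_ceramic-fibre blanket = L/(kA) = 0.17/(0.114×0.63) = 2.367 K/W
R_total = 2.367 K/W
Q = ΔT / R_total = 119 / 2.367

Q ≈ 50.3 W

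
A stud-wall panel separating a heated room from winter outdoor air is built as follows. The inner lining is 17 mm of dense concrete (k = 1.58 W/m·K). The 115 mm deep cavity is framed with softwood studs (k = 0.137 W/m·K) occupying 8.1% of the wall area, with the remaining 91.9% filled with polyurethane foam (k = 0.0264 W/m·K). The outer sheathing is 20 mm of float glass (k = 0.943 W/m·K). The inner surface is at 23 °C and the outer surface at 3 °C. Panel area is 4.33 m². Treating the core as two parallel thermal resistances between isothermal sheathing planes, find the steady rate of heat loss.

Sheathing layers in series; stud and cavity paths in parallel between them.
R_inner = 0.017/(1.58×4.33) = 0.002485 K/W
R_stud  = 0.115/(0.137×0.081×4.33) = 2.393 K/W
R_cav   = 0.115/(0.0264×0.919×4.33) = 1.095 K/W
1/R_core = 1/R_stud + 1/R_cav → R_core = 0.7511 K/W
R_outer = 0.02/(0.943×4.33) = 0.004898 K/W
R_total = 0.7585 K/W
Q = ΔT/R_total = 20/0.7585

Q ≈ 26.4 W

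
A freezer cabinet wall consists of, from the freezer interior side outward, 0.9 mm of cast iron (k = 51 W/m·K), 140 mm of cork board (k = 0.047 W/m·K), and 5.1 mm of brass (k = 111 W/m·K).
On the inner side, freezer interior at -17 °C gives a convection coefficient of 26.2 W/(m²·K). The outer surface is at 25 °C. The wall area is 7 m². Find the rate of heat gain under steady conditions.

Q ≈ 97.4 W

Treating each layer as a thermal resistance in series:
R_inner film = 1/(h_i·A) = 1/(26.2×7) = 0.005453 K/W
R_cast iron = L/(kA) = 0.0009/(51×7) = 2.521×10^-6 K/W
R_cork board = L/(kA) = 0.14/(0.047×7) = 0.4255 K/W
R_brass = L/(kA) = 0.0051/(111×7) = 6.564×10^-6 K/W
R_total = 0.431 K/W
Q = ΔT / R_total = 42 / 0.431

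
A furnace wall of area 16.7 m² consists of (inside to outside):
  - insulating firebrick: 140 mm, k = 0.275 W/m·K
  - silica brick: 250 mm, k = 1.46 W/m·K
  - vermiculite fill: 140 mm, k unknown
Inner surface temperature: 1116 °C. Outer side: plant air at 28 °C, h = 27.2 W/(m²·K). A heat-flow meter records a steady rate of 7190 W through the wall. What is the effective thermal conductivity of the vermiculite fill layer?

k ≈ 0.0773 W/(m·K)

Using the resistance-network approach (series):
R_insulating firebrick = L/(kA) = 0.14/(0.275×16.7) = 0.03048 K/W
R_silica brick = L/(kA) = 0.25/(1.46×16.7) = 0.01025 K/W
R_outer film = 1/(h_o·A) = 1/(27.2×16.7) = 0.002201 K/W
Sum of known resistances R_other = 0.04294 K/W
Total R = ΔT/Q = 1088/7190 = 0.1513 K/W
R_vermiculite fill = R_total − R_other = 0.1084 K/W
k = L/(R·A) = 0.14/(0.1084×16.7)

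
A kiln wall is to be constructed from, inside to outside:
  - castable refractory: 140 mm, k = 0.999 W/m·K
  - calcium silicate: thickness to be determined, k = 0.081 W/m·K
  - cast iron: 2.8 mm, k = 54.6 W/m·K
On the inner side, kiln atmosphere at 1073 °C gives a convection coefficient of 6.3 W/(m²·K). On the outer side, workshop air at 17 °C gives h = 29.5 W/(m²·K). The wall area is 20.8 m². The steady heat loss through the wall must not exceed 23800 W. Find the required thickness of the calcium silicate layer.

Series thermal resistances:
R_inner film = 1/(h_i·A) = 1/(6.3×20.8) = 0.007631 K/W
R_castable refractory = L/(kA) = 0.14/(0.999×20.8) = 0.006738 K/W
R_cast iron = L/(kA) = 0.0028/(54.6×20.8) = 2.465×10^-6 K/W
R_outer film = 1/(h_o·A) = 1/(29.5×20.8) = 0.00163 K/W
Sum of the known resistances R_other = 0.016 K/W
Required total resistance R_tot = ΔT/Q_allow = 1056/23800 = 0.04437 K/W
R_calcium silicate = R_tot − R_other = 0.02837 K/W
L = R·k·A = 0.02837×0.081×20.8

L ≈ 47.8 mm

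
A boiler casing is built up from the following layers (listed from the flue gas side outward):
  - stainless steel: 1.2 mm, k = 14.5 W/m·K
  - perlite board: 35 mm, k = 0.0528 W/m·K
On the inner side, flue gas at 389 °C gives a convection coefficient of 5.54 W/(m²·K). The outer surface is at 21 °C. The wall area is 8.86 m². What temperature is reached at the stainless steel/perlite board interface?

Treating each layer as a thermal resistance in series:
R_inner film = 1/(h_i·A) = 1/(5.54×8.86) = 0.02037 K/W
R_stainless steel = L/(kA) = 0.0012/(14.5×8.86) = 9.341×10^-6 K/W
R_perlite board = L/(kA) = 0.035/(0.0528×8.86) = 0.07482 K/W
R_total = 0.0952 K/W;  Q = ΔT/R_total = 368/0.0952 = 3866 W
T_interface = T_inner − Q·ΣR(inner→interface) = 389 − 3870×0.02038

T ≈ 310 °C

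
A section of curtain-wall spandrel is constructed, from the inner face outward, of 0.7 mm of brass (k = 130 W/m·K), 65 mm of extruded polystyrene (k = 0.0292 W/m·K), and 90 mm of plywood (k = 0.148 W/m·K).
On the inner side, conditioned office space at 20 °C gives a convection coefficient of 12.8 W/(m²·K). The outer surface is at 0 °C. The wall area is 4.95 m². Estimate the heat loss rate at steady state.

Q ≈ 34 W

Treating each layer as a thermal resistance in series:
R_inner film = 1/(h_i·A) = 1/(12.8×4.95) = 0.01578 K/W
R_brass = L/(kA) = 0.0007/(130×4.95) = 1.088×10^-6 K/W
R_extruded polystyrene = L/(kA) = 0.065/(0.0292×4.95) = 0.4497 K/W
R_plywood = L/(kA) = 0.09/(0.148×4.95) = 0.1229 K/W
R_total = 0.5883 K/W
Q = ΔT / R_total = 20 / 0.5883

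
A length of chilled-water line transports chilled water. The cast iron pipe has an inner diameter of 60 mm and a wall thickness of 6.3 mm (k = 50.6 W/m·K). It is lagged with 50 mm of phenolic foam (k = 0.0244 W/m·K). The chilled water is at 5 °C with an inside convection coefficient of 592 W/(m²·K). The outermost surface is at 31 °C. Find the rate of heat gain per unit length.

Radial resistances (cylindrical: R_cond = ln(r_o/r_i)/(2πkL), R_conv = 1/(h·2πrL)):
R_inner film = 1/(h_i·2πr₁L) = 1/(592×2π×0.03×1) = 0.008961 K/W
R_cast iron pipe wall = ln(36.3/30)/(2π×50.6×1) = 5.996×10^-4 K/W
R_phenolic foam = ln(86.3/36.3)/(2π×0.0244×1) = 5.649 K/W
R_total = 5.658 K/W
Q = ΔT/R_total = 26/5.658

q′ ≈ 4.59 W/m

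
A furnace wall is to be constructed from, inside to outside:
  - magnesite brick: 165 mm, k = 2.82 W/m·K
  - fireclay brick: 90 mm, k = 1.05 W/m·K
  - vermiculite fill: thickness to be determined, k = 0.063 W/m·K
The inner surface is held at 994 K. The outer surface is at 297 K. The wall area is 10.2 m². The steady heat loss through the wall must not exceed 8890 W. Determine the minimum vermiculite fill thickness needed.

L ≈ 41.3 mm

Model the wall as resistances in series:
R_magnesite brick = L/(kA) = 0.165/(2.82×10.2) = 0.005736 K/W
R_fireclay brick = L/(kA) = 0.09/(1.05×10.2) = 0.008403 K/W
Sum of the known resistances R_other = 0.01414 K/W
Required total resistance R_tot = ΔT/Q_allow = 697/8890 = 0.0784 K/W
R_vermiculite fill = R_tot − R_other = 0.06426 K/W
L = R·k·A = 0.06426×0.063×10.2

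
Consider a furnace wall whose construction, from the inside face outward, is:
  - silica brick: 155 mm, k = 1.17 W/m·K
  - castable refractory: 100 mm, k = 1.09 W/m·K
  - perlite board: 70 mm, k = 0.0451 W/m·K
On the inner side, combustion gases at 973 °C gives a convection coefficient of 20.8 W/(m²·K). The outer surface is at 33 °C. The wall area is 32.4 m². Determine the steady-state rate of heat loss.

Q ≈ 16700 W

Using the resistance-network approach (series):
R_inner film = 1/(h_i·A) = 1/(20.8×32.4) = 0.001484 K/W
R_silica brick = L/(kA) = 0.155/(1.17×32.4) = 0.004089 K/W
R_castable refractory = L/(kA) = 0.1/(1.09×32.4) = 0.002832 K/W
R_perlite board = L/(kA) = 0.07/(0.0451×32.4) = 0.0479 K/W
R_total = 0.05631 K/W
Q = ΔT / R_total = 940 / 0.05631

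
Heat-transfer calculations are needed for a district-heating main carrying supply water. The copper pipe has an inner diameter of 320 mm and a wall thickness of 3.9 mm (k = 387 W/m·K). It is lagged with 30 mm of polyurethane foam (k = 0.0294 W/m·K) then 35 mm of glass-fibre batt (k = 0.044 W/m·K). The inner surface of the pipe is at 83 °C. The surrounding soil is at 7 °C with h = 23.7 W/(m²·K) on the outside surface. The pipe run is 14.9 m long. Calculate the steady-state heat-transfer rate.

For a radial system each layer contributes R = ln(r_out/r_in)/(2πkL); films add R = 1/(hA).
R_copper pipe wall = ln(163.9/160)/(2π×387×14.9) = 6.647×10^-7 K/W
R_polyurethane foam = ln(193.9/163.9)/(2π×0.0294×14.9) = 0.06107 K/W
R_glass-fibre batt = ln(228.9/193.9)/(2π×0.044×14.9) = 0.04028 K/W
R_outer film = 1/(h_o·2πr_oL) = 1/(23.7×2π×0.2289×14.9) = 0.001969 K/W
R_total = 0.1033 K/W
Q = ΔT/R_total = 76/0.1033

Q ≈ 736 W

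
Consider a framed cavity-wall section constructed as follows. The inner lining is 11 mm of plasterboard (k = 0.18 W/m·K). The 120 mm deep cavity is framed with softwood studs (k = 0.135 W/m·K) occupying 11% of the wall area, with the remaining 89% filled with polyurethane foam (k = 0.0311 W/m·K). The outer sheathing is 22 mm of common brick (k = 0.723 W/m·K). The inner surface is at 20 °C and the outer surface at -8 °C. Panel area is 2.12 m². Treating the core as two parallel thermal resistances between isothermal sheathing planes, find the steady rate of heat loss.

Q ≈ 20.4 W

Sheathing layers in series; stud and cavity paths in parallel between them.
R_inner = 0.011/(0.18×2.12) = 0.02883 K/W
R_stud  = 0.12/(0.135×0.11×2.12) = 3.812 K/W
R_cav   = 0.12/(0.0311×0.89×2.12) = 2.045 K/W
1/R_core = 1/R_stud + 1/R_cav → R_core = 1.331 K/W
R_outer = 0.022/(0.723×2.12) = 0.01435 K/W
R_total = 1.374 K/W
Q = ΔT/R_total = 28/1.374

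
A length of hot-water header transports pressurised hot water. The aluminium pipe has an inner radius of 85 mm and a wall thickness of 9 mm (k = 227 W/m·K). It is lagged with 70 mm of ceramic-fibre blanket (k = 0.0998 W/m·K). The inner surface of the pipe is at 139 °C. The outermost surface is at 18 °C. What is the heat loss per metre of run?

Cylindrical conduction, so R = ln(r₂/r₁)/(2πkL) per layer, in series:
R_aluminium pipe wall = ln(94/85)/(2π×227×1) = 7.056×10^-5 K/W
R_ceramic-fibre blanket = ln(164/94)/(2π×0.0998×1) = 0.8876 K/W
R_total = 0.8877 K/W
Q = ΔT/R_total = 121/0.8877

q′ ≈ 136 W/m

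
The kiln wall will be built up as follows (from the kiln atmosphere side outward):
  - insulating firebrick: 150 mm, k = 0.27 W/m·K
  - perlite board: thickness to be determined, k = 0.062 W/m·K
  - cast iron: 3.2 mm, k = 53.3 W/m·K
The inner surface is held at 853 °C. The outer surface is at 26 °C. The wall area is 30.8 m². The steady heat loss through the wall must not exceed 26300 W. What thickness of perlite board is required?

Series thermal resistances:
R_insulating firebrick = L/(kA) = 0.15/(0.27×30.8) = 0.01804 K/W
R_cast iron = L/(kA) = 0.0032/(53.3×30.8) = 1.949×10^-6 K/W
Sum of the known resistances R_other = 0.01804 K/W
Required total resistance R_tot = ΔT/Q_allow = 827/26300 = 0.03144 K/W
R_perlite board = R_tot − R_other = 0.01341 K/W
L = R·k·A = 0.01341×0.062×30.8

L ≈ 25.6 mm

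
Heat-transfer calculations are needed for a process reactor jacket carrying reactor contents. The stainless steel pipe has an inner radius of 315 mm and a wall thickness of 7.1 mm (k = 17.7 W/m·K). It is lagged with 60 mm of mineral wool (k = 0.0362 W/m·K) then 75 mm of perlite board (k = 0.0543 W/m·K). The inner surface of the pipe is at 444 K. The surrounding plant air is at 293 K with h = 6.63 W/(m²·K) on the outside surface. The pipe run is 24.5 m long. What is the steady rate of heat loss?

For a radial system each layer contributes R = ln(r_out/r_in)/(2πkL); films add R = 1/(hA).
R_stainless steel pipe wall = ln(322.1/315)/(2π×17.7×24.5) = 8.18×10^-6 K/W
R_mineral wool = ln(382.1/322.1)/(2π×0.0362×24.5) = 0.03065 K/W
R_perlite board = ln(457.1/382.1)/(2π×0.0543×24.5) = 0.02144 K/W
R_outer film = 1/(h_o·2πr_oL) = 1/(6.63×2π×0.4571×24.5) = 0.002144 K/W
R_total = 0.05425 K/W
Q = ΔT/R_total = 151/0.05425

Q ≈ 2780 W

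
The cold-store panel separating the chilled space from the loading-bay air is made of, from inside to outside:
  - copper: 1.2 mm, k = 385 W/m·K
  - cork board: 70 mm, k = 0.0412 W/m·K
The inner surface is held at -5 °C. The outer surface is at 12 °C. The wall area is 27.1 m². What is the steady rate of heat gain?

Using the resistance-network approach (series):
R_copper = L/(kA) = 0.0012/(385×27.1) = 1.15×10^-7 K/W
R_cork board = L/(kA) = 0.07/(0.0412×27.1) = 0.06269 K/W
R_total = 0.06269 K/W
Q = ΔT / R_total = 17 / 0.06269

Q ≈ 271 W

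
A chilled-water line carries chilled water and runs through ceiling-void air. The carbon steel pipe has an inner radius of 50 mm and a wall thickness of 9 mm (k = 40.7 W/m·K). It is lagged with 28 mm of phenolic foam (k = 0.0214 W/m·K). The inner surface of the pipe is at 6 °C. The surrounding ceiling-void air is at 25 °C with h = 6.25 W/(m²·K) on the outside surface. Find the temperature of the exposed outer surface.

Per-layer cylindrical resistances, series-summed:
R_carbon steel pipe wall = ln(59/50)/(2π×40.7×1) = 6.472×10^-4 K/W
R_phenolic foam = ln(87/59)/(2π×0.0214×1) = 2.888 K/W
R_outer film = 1/(h_o·2πr_oL) = 1/(6.25×2π×0.087×1) = 0.2927 K/W
R_total = 3.182 K/W
Q = ΔT/R_total = 19/3.182
Q = 5.97 W/m
T_interface = T_inner + Q·ΣR(inner→interface) = 6 + 5.97×2.889

T ≈ 23.3 °C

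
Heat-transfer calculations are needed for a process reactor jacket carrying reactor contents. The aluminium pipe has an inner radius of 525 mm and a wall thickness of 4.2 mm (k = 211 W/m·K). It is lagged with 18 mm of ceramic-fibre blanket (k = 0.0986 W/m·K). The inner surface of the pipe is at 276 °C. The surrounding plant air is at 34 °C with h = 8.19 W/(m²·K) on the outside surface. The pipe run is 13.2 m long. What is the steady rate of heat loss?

Radial resistances (cylindrical: R_cond = ln(r_o/r_i)/(2πkL), R_conv = 1/(h·2πrL)):
R_aluminium pipe wall = ln(529.2/525)/(2π×211×13.2) = 4.553×10^-7 K/W
R_ceramic-fibre blanket = ln(547.2/529.2)/(2π×0.0986×13.2) = 0.00409 K/W
R_outer film = 1/(h_o·2πr_oL) = 1/(8.19×2π×0.5472×13.2) = 0.00269 K/W
R_total = 0.006781 K/W
Q = ΔT/R_total = 242/0.006781

Q ≈ 35700 W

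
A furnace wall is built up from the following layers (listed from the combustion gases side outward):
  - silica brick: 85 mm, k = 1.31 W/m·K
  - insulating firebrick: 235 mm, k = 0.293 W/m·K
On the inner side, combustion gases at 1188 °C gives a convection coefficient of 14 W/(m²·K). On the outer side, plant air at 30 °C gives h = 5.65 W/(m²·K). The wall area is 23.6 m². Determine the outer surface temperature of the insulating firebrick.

T ≈ 214 °C

Series thermal resistances:
R_inner film = 1/(h_i·A) = 1/(14×23.6) = 0.003027 K/W
R_silica brick = L/(kA) = 0.085/(1.31×23.6) = 0.002749 K/W
R_insulating firebrick = L/(kA) = 0.235/(0.293×23.6) = 0.03399 K/W
R_outer film = 1/(h_o·A) = 1/(5.65×23.6) = 0.0075 K/W
R_total = 0.04726 K/W;  Q = ΔT/R_total = 1158/0.04726 = 24500 W
T_interface = T_inner − Q·ΣR(inner→interface) = 1188 − 24500×0.03976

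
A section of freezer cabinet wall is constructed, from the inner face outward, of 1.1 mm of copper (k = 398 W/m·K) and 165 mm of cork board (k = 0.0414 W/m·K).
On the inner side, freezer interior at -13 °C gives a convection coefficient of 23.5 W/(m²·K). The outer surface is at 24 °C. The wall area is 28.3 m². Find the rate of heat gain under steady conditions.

Q ≈ 260 W

Using the resistance-network approach (series):
R_inner film = 1/(h_i·A) = 1/(23.5×28.3) = 0.001504 K/W
R_copper = L/(kA) = 0.0011/(398×28.3) = 9.766×10^-8 K/W
R_cork board = L/(kA) = 0.165/(0.0414×28.3) = 0.1408 K/W
R_total = 0.1423 K/W
Q = ΔT / R_total = 37 / 0.1423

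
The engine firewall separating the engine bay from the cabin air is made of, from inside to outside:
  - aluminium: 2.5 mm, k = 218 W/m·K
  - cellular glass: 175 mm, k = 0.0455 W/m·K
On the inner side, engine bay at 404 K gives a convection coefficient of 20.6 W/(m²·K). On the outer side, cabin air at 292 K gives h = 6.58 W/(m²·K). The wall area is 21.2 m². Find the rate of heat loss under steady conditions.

Q ≈ 587 W

Series thermal resistances:
R_inner film = 1/(h_i·A) = 1/(20.6×21.2) = 0.00229 K/W
R_aluminium = L/(kA) = 0.0025/(218×21.2) = 5.409×10^-7 K/W
R_cellular glass = L/(kA) = 0.175/(0.0455×21.2) = 0.1814 K/W
R_outer film = 1/(h_o·A) = 1/(6.58×21.2) = 0.007169 K/W
R_total = 0.1909 K/W
Q = ΔT / R_total = 112 / 0.1909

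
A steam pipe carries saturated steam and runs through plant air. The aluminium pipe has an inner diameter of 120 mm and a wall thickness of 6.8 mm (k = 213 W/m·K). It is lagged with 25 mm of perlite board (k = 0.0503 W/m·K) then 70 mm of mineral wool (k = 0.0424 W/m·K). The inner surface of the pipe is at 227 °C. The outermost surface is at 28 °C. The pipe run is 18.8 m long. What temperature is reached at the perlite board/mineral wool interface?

Treating each annulus and film as a series resistance:
R_aluminium pipe wall = ln(66.8/60)/(2π×213×18.8) = 4.267×10^-6 K/W
R_perlite board = ln(91.8/66.8)/(2π×0.0503×18.8) = 0.05351 K/W
R_mineral wool = ln(161.8/91.8)/(2π×0.0424×18.8) = 0.1132 K/W
R_total = 0.1667 K/W
Q = ΔT/R_total = 199/0.1667
Q = 1190 W
T_interface = T_inner − Q·ΣR(inner→interface) = 227 − 1190×0.05351

T ≈ 163 °C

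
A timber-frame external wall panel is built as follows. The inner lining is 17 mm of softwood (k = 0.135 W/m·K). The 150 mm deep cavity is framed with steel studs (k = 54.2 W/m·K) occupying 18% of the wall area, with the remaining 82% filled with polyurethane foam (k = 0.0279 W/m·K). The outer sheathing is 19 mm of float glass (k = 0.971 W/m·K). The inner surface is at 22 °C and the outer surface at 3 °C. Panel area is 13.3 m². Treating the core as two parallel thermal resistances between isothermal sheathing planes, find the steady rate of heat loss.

Q ≈ 1570 W

Sheathing layers in series; stud and cavity paths in parallel between them.
R_inner = 0.017/(0.135×13.3) = 0.009468 K/W
R_stud  = 0.15/(54.2×0.18×13.3) = 0.001156 K/W
R_cav   = 0.15/(0.0279×0.82×13.3) = 0.493 K/W
1/R_core = 1/R_stud + 1/R_cav → R_core = 0.001153 K/W
R_outer = 0.019/(0.971×13.3) = 0.001471 K/W
R_total = 0.01209 K/W
Q = ΔT/R_total = 19/0.01209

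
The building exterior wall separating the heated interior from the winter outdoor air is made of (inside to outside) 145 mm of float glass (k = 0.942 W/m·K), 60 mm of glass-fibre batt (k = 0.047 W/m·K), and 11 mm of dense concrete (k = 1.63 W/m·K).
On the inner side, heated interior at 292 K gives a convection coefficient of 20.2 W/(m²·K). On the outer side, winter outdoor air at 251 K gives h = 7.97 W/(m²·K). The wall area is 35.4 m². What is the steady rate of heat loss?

Model the wall as resistances in series:
R_inner film = 1/(h_i·A) = 1/(20.2×35.4) = 0.001398 K/W
R_float glass = L/(kA) = 0.145/(0.942×35.4) = 0.004348 K/W
R_glass-fibre batt = L/(kA) = 0.06/(0.047×35.4) = 0.03606 K/W
R_dense concrete = L/(kA) = 0.011/(1.63×35.4) = 1.906×10^-4 K/W
R_outer film = 1/(h_o·A) = 1/(7.97×35.4) = 0.003544 K/W
R_total = 0.04554 K/W
Q = ΔT / R_total = 41 / 0.04554

Q ≈ 900 W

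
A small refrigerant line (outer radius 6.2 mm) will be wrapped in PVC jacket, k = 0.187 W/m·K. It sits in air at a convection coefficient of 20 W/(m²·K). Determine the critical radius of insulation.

For a cylinder r_cr = k/h = 0.187/20
r_cr = 9.35 mm; since the bare radius (6.2 mm) is below r_cr, adding a thin layer of insulation will *increase* heat loss.

r_cr ≈ 9.35 mm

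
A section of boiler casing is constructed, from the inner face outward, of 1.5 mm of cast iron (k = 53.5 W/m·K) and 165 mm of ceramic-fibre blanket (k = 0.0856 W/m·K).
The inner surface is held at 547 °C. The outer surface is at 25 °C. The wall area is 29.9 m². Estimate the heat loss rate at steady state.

Series thermal resistances:
R_cast iron = L/(kA) = 0.0015/(53.5×29.9) = 9.377×10^-7 K/W
R_ceramic-fibre blanket = L/(kA) = 0.165/(0.0856×29.9) = 0.06447 K/W
R_total = 0.06447 K/W
Q = ΔT / R_total = 522 / 0.06447

Q ≈ 8100 W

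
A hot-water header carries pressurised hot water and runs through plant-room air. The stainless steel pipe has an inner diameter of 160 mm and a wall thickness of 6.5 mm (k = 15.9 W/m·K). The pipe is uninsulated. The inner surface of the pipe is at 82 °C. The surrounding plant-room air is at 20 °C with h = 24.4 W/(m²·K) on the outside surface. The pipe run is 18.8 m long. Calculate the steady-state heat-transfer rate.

Q ≈ 15300 W

Per-layer cylindrical resistances, series-summed:
R_stainless steel pipe wall = ln(86.5/80)/(2π×15.9×18.8) = 4.159×10^-5 K/W
R_outer film = 1/(h_o·2πr_oL) = 1/(24.4×2π×0.0865×18.8) = 0.004011 K/W
R_total = 0.004053 K/W
Q = ΔT/R_total = 62/0.004053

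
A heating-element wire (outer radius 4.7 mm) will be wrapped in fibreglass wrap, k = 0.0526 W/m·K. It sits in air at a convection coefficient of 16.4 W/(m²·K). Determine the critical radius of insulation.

For a cylinder r_cr = k/h = 0.0526/16.4
r_cr = 3.21 mm; since the bare radius (4.7 mm) is above r_cr, any added insulation will reduce heat loss.

r_cr ≈ 3.21 mm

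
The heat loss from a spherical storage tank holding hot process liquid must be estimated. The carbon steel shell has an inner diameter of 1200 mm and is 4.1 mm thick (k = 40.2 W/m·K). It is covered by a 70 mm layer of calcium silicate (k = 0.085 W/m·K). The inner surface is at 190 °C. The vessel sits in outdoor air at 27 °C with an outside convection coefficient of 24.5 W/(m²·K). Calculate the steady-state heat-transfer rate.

Q ≈ 970 W

Radial (spherical) resistances in series:
R_carbon steel shell = (1/0.6 − 1/0.6041)/(4π×40.2) = 2.239×10^-5 K/W
R_calcium silicate = (1/0.6041 − 1/0.6741)/(4π×0.085) = 0.1609 K/W
R_outer film = 1/(h·4πr_o²) = 1/(24.5×4π×0.6741²) = 0.007148 K/W
R_total = 0.1681 K/W
Q = ΔT/R_total = 163/0.1681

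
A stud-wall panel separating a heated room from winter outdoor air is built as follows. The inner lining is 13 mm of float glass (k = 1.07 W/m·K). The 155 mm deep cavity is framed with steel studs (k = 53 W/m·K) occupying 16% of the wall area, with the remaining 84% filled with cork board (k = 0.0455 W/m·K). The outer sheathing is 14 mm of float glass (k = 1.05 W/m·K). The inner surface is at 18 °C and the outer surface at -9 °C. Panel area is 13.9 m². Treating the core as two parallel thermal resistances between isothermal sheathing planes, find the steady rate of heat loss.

Q ≈ 8590 W

Sheathing layers in series; stud and cavity paths in parallel between them.
R_inner = 0.013/(1.07×13.9) = 8.741×10^-4 K/W
R_stud  = 0.155/(53×0.16×13.9) = 0.001315 K/W
R_cav   = 0.155/(0.0455×0.84×13.9) = 0.2918 K/W
1/R_core = 1/R_stud + 1/R_cav → R_core = 0.001309 K/W
R_outer = 0.014/(1.05×13.9) = 9.592×10^-4 K/W
R_total = 0.003142 K/W
Q = ΔT/R_total = 27/0.003142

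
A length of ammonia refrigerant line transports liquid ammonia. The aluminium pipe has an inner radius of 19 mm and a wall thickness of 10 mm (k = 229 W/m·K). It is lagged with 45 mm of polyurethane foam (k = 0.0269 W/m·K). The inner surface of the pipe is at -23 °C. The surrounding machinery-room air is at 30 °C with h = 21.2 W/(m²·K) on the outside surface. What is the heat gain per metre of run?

Per-layer cylindrical resistances, series-summed:
R_aluminium pipe wall = ln(29/19)/(2π×229×1) = 2.939×10^-4 K/W
R_polyurethane foam = ln(74/29)/(2π×0.0269×1) = 5.542 K/W
R_outer film = 1/(h_o·2πr_oL) = 1/(21.2×2π×0.074×1) = 0.1015 K/W
R_total = 5.644 K/W
Q = ΔT/R_total = 53/5.644

q′ ≈ 9.39 W/m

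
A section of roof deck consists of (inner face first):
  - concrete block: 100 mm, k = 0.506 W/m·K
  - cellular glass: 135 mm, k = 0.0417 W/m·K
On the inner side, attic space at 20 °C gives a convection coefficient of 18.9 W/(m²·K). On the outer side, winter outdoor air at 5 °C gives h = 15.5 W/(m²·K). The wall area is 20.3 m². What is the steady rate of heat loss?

Q ≈ 85.7 W

Using the resistance-network approach (series):
R_inner film = 1/(h_i·A) = 1/(18.9×20.3) = 0.002606 K/W
R_concrete block = L/(kA) = 0.1/(0.506×20.3) = 0.009735 K/W
R_cellular glass = L/(kA) = 0.135/(0.0417×20.3) = 0.1595 K/W
R_outer film = 1/(h_o·A) = 1/(15.5×20.3) = 0.003178 K/W
R_total = 0.175 K/W
Q = ΔT / R_total = 15 / 0.175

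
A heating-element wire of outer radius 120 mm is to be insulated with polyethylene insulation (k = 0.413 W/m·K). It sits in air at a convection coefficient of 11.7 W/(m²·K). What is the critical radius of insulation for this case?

r_cr ≈ 35.3 mm

For a cylinder r_cr = k/h = 0.413/11.7
r_cr = 35.3 mm; since the bare radius (120 mm) is above r_cr, any added insulation will reduce heat loss.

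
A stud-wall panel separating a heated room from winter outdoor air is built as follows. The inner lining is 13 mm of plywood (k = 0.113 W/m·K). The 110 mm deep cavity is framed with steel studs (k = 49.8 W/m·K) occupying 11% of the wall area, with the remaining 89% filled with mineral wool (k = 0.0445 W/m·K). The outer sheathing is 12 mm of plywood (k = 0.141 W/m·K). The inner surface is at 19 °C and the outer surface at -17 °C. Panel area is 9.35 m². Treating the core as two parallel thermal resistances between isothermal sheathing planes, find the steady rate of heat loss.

Sheathing layers in series; stud and cavity paths in parallel between them.
R_inner = 0.013/(0.113×9.35) = 0.0123 K/W
R_stud  = 0.11/(49.8×0.11×9.35) = 0.002148 K/W
R_cav   = 0.11/(0.0445×0.89×9.35) = 0.2971 K/W
1/R_core = 1/R_stud + 1/R_cav → R_core = 0.002132 K/W
R_outer = 0.012/(0.141×9.35) = 0.009102 K/W
R_total = 0.02354 K/W
Q = ΔT/R_total = 36/0.02354

Q ≈ 1530 W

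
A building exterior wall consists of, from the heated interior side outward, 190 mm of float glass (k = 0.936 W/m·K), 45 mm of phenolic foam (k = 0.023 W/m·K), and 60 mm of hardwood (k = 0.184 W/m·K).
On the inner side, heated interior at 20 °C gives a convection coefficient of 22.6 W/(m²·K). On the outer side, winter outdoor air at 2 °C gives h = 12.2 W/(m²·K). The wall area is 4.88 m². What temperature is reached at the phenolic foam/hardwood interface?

T ≈ 4.81 °C

Thermal resistances in series:
R_inner film = 1/(h_i·A) = 1/(22.6×4.88) = 0.009067 K/W
R_float glass = L/(kA) = 0.19/(0.936×4.88) = 0.0416 K/W
R_phenolic foam = L/(kA) = 0.045/(0.023×4.88) = 0.4009 K/W
R_hardwood = L/(kA) = 0.06/(0.184×4.88) = 0.06682 K/W
R_outer film = 1/(h_o·A) = 1/(12.2×4.88) = 0.0168 K/W
R_total = 0.5352 K/W;  Q = ΔT/R_total = 18/0.5352 = 33.63 W
T_interface = T_inner − Q·ΣR(inner→interface) = 20 − 33.6×0.4516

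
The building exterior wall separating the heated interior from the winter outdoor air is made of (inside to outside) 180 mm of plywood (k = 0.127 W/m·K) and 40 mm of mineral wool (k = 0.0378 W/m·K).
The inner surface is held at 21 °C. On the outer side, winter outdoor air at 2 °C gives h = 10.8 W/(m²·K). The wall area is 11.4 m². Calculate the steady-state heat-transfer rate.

Model the wall as resistances in series:
R_plywood = L/(kA) = 0.18/(0.127×11.4) = 0.1243 K/W
R_mineral wool = L/(kA) = 0.04/(0.0378×11.4) = 0.09282 K/W
R_outer film = 1/(h_o·A) = 1/(10.8×11.4) = 0.008122 K/W
R_total = 0.2253 K/W
Q = ΔT / R_total = 19 / 0.2253

Q ≈ 84.3 W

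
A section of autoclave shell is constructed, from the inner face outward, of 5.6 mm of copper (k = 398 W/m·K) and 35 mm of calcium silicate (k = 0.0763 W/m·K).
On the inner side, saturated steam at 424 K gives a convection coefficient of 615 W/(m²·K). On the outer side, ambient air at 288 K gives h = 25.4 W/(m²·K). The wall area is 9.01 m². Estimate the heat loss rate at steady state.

Q ≈ 2450 W

Thermal resistances in series:
R_inner film = 1/(h_i·A) = 1/(615×9.01) = 1.805×10^-4 K/W
R_copper = L/(kA) = 0.0056/(398×9.01) = 1.562×10^-6 K/W
R_calcium silicate = L/(kA) = 0.035/(0.0763×9.01) = 0.05091 K/W
R_outer film = 1/(h_o·A) = 1/(25.4×9.01) = 0.00437 K/W
R_total = 0.05546 K/W
Q = ΔT / R_total = 136 / 0.05546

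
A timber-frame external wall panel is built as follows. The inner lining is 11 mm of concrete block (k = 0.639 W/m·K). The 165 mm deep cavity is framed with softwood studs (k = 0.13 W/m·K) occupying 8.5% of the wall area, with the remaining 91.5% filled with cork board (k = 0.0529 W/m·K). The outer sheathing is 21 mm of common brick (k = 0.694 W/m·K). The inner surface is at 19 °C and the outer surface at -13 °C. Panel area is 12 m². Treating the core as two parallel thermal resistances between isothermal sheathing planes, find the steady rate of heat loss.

Sheathing layers in series; stud and cavity paths in parallel between them.
R_inner = 0.011/(0.639×12) = 0.001435 K/W
R_stud  = 0.165/(0.13×0.085×12) = 1.244 K/W
R_cav   = 0.165/(0.0529×0.915×12) = 0.2841 K/W
1/R_core = 1/R_stud + 1/R_cav → R_core = 0.2313 K/W
R_outer = 0.021/(0.694×12) = 0.002522 K/W
R_total = 0.2352 K/W
Q = ΔT/R_total = 32/0.2352

Q ≈ 136 W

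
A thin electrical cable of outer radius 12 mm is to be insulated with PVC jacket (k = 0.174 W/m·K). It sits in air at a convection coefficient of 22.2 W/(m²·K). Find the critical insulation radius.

r_cr ≈ 7.84 mm

For a cylinder r_cr = k/h = 0.174/22.2
r_cr = 7.84 mm; since the bare radius (12 mm) is above r_cr, any added insulation will reduce heat loss.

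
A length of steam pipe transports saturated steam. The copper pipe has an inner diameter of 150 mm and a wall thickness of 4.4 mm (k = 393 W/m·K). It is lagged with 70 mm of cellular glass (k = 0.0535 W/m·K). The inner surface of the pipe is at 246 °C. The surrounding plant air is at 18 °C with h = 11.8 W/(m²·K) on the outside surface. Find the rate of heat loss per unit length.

Treating each annulus and film as a series resistance:
R_copper pipe wall = ln(79.4/75)/(2π×393×1) = 2.309×10^-5 K/W
R_cellular glass = ln(149.4/79.4)/(2π×0.0535×1) = 1.88 K/W
R_outer film = 1/(h_o·2πr_oL) = 1/(11.8×2π×0.1494×1) = 0.09028 K/W
R_total = 1.971 K/W
Q = ΔT/R_total = 228/1.971

q′ ≈ 116 W/m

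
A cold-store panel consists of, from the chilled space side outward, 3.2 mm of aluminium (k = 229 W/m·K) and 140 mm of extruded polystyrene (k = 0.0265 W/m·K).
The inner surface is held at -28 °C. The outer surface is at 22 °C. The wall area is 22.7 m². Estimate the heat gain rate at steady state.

Thermal resistances in series:
R_aluminium = L/(kA) = 0.0032/(229×22.7) = 6.156×10^-7 K/W
R_extruded polystyrene = L/(kA) = 0.14/(0.0265×22.7) = 0.2327 K/W
R_total = 0.2327 K/W
Q = ΔT / R_total = 50 / 0.2327

Q ≈ 215 W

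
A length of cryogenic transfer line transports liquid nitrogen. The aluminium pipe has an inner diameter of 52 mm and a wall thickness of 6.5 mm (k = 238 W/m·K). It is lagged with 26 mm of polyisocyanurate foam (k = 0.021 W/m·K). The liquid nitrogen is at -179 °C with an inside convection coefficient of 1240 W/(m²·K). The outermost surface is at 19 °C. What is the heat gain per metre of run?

Cylindrical conduction, so R = ln(r₂/r₁)/(2πkL) per layer, in series:
R_inner film = 1/(h_i·2πr₁L) = 1/(1240×2π×0.026×1) = 0.004937 K/W
R_aluminium pipe wall = ln(32.5/26)/(2π×238×1) = 1.492×10^-4 K/W
R_polyisocyanurate foam = ln(58.5/32.5)/(2π×0.021×1) = 4.455 K/W
R_total = 4.46 K/W
Q = ΔT/R_total = 198/4.46

q′ ≈ 44.4 W/m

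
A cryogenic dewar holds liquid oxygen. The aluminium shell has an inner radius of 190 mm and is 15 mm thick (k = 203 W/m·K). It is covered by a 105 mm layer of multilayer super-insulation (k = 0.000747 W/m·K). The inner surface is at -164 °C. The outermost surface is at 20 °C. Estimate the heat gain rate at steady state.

Each spherical layer contributes R = (1/r_i − 1/r_o)/(4πk):
R_aluminium shell = (1/0.19 − 1/0.205)/(4π×203) = 1.51×10^-4 K/W
R_multilayer super-insulation = (1/0.205 − 1/0.31)/(4π×0.000747) = 176 K/W
R_total = 176 K/W
Q = ΔT/R_total = 184/176

Q ≈ 1.05 W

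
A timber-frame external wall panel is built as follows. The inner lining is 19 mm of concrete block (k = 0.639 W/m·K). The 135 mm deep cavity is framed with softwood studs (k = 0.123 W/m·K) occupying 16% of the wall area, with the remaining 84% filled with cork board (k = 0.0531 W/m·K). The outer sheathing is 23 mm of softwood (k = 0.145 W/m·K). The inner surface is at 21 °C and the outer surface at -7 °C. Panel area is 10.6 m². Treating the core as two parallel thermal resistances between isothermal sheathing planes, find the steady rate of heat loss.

Q ≈ 130 W

Sheathing layers in series; stud and cavity paths in parallel between them.
R_inner = 0.019/(0.639×10.6) = 0.002805 K/W
R_stud  = 0.135/(0.123×0.16×10.6) = 0.6471 K/W
R_cav   = 0.135/(0.0531×0.84×10.6) = 0.2855 K/W
1/R_core = 1/R_stud + 1/R_cav → R_core = 0.1981 K/W
R_outer = 0.023/(0.145×10.6) = 0.01496 K/W
R_total = 0.2159 K/W
Q = ΔT/R_total = 28/0.2159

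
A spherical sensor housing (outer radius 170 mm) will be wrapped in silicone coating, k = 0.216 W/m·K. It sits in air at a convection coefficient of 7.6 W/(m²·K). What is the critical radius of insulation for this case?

r_cr ≈ 56.8 mm

For a sphere r_cr = 2k/h = 2×0.216/7.6
r_cr = 56.8 mm; since the bare radius (170 mm) is above r_cr, any added insulation will reduce heat loss.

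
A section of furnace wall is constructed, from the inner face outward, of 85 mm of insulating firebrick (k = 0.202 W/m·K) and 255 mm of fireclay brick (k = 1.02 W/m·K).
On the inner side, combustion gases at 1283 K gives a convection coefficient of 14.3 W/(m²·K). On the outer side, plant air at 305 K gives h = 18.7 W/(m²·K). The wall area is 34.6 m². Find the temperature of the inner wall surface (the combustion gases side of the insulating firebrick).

Model the wall as resistances in series:
R_inner film = 1/(h_i·A) = 1/(14.3×34.6) = 0.002021 K/W
R_insulating firebrick = L/(kA) = 0.085/(0.202×34.6) = 0.01216 K/W
R_fireclay brick = L/(kA) = 0.255/(1.02×34.6) = 0.007225 K/W
R_outer film = 1/(h_o·A) = 1/(18.7×34.6) = 0.001546 K/W
R_total = 0.02295 K/W;  Q = ΔT/R_total = 978/0.02295 = 42610 W
T_interface = T_inner − Q·ΣR(inner→interface) = 1283 − 42600×0.002021

T ≈ 1200 K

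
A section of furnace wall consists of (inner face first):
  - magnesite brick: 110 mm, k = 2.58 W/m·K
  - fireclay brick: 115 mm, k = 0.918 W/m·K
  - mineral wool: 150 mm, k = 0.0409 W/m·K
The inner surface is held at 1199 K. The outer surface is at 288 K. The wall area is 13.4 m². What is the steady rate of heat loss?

Series thermal resistances:
R_magnesite brick = L/(kA) = 0.11/(2.58×13.4) = 0.003182 K/W
R_fireclay brick = L/(kA) = 0.115/(0.918×13.4) = 0.009349 K/W
R_mineral wool = L/(kA) = 0.15/(0.0409×13.4) = 0.2737 K/W
R_total = 0.2862 K/W
Q = ΔT / R_total = 911 / 0.2862

Q ≈ 3180 W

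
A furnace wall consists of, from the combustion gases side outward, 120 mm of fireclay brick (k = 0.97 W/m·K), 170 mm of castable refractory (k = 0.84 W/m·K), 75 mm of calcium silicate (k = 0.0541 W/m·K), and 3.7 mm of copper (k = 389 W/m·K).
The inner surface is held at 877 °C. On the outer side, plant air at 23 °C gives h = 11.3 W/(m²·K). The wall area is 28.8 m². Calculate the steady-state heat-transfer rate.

Using the resistance-network approach (series):
R_fireclay brick = L/(kA) = 0.12/(0.97×28.8) = 0.004296 K/W
R_castable refractory = L/(kA) = 0.17/(0.84×28.8) = 0.007027 K/W
R_calcium silicate = L/(kA) = 0.075/(0.0541×28.8) = 0.04814 K/W
R_copper = L/(kA) = 0.0037/(389×28.8) = 3.303×10^-7 K/W
R_outer film = 1/(h_o·A) = 1/(11.3×28.8) = 0.003073 K/W
R_total = 0.06253 K/W
Q = ΔT / R_total = 854 / 0.06253

Q ≈ 13700 W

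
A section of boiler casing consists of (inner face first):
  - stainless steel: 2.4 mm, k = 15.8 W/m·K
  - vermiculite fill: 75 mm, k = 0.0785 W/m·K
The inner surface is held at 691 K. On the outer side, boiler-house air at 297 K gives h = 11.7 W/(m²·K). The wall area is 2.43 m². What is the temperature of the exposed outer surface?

Series thermal resistances:
R_stainless steel = L/(kA) = 0.0024/(15.8×2.43) = 6.251×10^-5 K/W
R_vermiculite fill = L/(kA) = 0.075/(0.0785×2.43) = 0.3932 K/W
R_outer film = 1/(h_o·A) = 1/(11.7×2.43) = 0.03517 K/W
R_total = 0.4284 K/W;  Q = ΔT/R_total = 394/0.4284 = 919.7 W
T_interface = T_inner − Q·ΣR(inner→interface) = 691 − 920×0.3932

T ≈ 329 K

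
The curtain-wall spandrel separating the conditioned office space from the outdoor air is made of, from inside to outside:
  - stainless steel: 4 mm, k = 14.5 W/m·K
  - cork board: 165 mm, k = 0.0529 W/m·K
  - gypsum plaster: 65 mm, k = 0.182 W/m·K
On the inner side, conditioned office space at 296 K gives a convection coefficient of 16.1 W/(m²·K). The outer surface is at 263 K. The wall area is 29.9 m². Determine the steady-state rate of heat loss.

Q ≈ 279 W

Thermal resistances in series:
R_inner film = 1/(h_i·A) = 1/(16.1×29.9) = 0.002077 K/W
R_stainless steel = L/(kA) = 0.004/(14.5×29.9) = 9.226×10^-6 K/W
R_cork board = L/(kA) = 0.165/(0.0529×29.9) = 0.1043 K/W
R_gypsum plaster = L/(kA) = 0.065/(0.182×29.9) = 0.01194 K/W
R_total = 0.1183 K/W
Q = ΔT / R_total = 33 / 0.1183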